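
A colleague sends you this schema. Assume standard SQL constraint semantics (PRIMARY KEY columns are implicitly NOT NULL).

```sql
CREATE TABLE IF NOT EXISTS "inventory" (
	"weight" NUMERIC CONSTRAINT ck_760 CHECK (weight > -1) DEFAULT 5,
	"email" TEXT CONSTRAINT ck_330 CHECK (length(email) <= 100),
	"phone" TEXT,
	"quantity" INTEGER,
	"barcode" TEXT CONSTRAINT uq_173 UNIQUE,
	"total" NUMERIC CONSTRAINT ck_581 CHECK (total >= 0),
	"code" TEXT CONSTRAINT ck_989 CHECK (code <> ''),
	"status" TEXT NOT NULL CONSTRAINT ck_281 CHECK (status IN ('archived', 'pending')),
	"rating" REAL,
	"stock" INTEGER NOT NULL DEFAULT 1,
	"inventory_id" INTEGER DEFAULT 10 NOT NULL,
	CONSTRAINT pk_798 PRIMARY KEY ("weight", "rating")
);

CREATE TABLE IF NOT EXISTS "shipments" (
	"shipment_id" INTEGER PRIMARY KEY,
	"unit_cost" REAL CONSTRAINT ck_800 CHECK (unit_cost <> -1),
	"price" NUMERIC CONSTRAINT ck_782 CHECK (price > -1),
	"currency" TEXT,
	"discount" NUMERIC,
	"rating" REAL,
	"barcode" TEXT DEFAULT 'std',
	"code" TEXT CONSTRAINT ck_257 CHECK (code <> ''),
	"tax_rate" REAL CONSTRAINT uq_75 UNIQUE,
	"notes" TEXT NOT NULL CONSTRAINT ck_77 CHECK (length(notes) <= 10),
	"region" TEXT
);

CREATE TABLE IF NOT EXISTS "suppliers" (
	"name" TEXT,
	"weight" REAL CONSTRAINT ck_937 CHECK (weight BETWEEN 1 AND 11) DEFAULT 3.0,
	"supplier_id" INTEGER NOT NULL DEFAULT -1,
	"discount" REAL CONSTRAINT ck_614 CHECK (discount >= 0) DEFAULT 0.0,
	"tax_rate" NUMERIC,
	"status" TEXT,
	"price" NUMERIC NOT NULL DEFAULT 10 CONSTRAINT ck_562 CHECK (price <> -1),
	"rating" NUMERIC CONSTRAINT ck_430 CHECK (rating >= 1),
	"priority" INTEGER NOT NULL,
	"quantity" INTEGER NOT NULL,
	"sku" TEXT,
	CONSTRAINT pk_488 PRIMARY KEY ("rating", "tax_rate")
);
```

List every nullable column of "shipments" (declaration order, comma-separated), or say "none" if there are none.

- shipment_id: part of the PRIMARY KEY, which implies NOT NULL → not nullable.
- unit_cost: CHECK does not forbid NULL (a CHECK constraint passes when its expression is NULL) → nullable.
- price: CHECK does not forbid NULL (a CHECK constraint passes when its expression is NULL) → nullable.
- currency: no NOT NULL constraint applies → nullable.
- discount: no NOT NULL constraint applies → nullable.
- rating: no NOT NULL constraint applies → nullable.
- barcode: DEFAULT only fills an omitted column; an explicit NULL is still allowed → nullable.
- code: CHECK does not forbid NULL (a CHECK constraint passes when its expression is NULL) → nullable.
- tax_rate: UNIQUE does not imply NOT NULL → nullable.
- notes: declared NOT NULL → not nullable.
- region: no NOT NULL constraint applies → nullable.

unit_cost, price, currency, discount, rating, barcode, code, tax_rate, region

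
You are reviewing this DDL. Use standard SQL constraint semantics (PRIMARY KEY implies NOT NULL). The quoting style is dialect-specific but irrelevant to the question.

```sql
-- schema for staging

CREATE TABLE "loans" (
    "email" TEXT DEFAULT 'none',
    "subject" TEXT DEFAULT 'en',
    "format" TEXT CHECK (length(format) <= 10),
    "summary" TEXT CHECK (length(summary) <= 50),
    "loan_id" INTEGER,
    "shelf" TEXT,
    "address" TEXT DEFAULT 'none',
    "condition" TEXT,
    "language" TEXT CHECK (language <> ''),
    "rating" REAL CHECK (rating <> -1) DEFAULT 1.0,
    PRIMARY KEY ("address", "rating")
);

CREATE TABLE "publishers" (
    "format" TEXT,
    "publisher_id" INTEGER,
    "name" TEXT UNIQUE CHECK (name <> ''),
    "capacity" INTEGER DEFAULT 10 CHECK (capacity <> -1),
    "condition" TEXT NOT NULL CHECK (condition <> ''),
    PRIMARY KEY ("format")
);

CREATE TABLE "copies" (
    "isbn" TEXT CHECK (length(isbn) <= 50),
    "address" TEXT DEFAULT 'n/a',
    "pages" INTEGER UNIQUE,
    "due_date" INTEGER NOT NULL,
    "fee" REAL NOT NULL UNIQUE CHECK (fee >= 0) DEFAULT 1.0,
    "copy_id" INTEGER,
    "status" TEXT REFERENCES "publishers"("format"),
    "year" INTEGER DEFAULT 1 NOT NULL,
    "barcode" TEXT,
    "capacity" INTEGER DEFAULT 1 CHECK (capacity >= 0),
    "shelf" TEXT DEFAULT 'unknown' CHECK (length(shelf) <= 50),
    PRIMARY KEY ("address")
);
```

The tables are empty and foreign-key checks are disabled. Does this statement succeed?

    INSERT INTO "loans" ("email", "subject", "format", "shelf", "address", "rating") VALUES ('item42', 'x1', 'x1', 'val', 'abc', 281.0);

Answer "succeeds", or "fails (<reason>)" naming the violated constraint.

succeeds

NOT NULL columns: address is supplied; rating is supplied.
CHECK constraints: 'x1' satisfies (length(format) <= 10); 281.0 satisfies (rating <> -1).
No constraint is violated.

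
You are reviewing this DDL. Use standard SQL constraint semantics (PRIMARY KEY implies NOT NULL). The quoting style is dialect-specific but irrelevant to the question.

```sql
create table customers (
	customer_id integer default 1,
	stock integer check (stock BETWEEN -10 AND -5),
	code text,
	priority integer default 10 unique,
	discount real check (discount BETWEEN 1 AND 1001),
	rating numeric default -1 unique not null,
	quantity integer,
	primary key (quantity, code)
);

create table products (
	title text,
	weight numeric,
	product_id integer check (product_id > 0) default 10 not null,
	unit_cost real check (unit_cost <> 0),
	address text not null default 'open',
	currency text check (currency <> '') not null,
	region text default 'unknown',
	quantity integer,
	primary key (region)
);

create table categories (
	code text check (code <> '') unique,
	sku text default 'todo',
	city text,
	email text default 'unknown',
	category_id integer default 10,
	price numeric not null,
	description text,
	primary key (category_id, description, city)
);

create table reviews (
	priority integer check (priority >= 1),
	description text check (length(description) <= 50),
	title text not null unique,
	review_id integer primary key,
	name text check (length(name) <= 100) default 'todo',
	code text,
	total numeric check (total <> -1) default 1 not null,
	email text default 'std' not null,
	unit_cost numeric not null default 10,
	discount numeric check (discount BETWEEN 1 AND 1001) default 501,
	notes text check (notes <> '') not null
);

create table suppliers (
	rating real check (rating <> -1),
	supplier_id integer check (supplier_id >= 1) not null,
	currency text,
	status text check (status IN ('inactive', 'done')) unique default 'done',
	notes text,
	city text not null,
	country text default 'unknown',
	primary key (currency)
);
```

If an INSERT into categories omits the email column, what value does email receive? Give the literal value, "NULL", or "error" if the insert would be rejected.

email has an explicit DEFAULT 'unknown'.
When the column is omitted from an INSERT, that default is used.

'unknown'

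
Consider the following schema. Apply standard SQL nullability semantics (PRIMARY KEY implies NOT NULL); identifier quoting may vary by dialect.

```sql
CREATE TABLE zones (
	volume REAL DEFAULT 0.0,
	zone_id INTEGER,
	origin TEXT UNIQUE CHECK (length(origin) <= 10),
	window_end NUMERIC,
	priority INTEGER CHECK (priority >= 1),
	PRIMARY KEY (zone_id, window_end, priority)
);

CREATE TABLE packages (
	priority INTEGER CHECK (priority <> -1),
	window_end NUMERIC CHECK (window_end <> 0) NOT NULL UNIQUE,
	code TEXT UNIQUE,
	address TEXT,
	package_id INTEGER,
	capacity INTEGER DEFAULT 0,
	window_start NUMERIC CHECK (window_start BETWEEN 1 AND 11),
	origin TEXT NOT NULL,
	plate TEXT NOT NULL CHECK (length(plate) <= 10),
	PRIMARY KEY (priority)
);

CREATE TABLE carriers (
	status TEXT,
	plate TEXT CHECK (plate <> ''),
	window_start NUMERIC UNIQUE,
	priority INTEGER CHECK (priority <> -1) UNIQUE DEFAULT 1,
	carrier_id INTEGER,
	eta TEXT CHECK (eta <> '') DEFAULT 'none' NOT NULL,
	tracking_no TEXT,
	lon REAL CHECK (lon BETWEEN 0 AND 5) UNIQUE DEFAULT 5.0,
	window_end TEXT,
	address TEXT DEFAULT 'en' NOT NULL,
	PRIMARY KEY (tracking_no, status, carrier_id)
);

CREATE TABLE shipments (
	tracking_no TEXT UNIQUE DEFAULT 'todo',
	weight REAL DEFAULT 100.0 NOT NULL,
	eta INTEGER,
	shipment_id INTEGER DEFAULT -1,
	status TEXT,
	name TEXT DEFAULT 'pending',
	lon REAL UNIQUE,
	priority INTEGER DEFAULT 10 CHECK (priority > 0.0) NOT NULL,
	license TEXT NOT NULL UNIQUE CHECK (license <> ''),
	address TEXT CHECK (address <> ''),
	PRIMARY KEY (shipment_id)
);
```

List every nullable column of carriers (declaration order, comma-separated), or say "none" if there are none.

- status: part of the PRIMARY KEY, which implies NOT NULL → not nullable.
- plate: CHECK does not forbid NULL (a CHECK constraint passes when its expression is NULL) → nullable.
- window_start: UNIQUE does not imply NOT NULL → nullable.
- priority: CHECK does not forbid NULL (a CHECK constraint passes when its expression is NULL) → nullable.
- carrier_id: part of the PRIMARY KEY, which implies NOT NULL → not nullable.
- eta: declared NOT NULL → not nullable.
- tracking_no: part of the PRIMARY KEY, which implies NOT NULL → not nullable.
- lon: CHECK does not forbid NULL (a CHECK constraint passes when its expression is NULL) → nullable.
- window_end: no NOT NULL constraint applies → nullable.
- address: declared NOT NULL → not nullable.

plate, window_start, priority, lon, window_end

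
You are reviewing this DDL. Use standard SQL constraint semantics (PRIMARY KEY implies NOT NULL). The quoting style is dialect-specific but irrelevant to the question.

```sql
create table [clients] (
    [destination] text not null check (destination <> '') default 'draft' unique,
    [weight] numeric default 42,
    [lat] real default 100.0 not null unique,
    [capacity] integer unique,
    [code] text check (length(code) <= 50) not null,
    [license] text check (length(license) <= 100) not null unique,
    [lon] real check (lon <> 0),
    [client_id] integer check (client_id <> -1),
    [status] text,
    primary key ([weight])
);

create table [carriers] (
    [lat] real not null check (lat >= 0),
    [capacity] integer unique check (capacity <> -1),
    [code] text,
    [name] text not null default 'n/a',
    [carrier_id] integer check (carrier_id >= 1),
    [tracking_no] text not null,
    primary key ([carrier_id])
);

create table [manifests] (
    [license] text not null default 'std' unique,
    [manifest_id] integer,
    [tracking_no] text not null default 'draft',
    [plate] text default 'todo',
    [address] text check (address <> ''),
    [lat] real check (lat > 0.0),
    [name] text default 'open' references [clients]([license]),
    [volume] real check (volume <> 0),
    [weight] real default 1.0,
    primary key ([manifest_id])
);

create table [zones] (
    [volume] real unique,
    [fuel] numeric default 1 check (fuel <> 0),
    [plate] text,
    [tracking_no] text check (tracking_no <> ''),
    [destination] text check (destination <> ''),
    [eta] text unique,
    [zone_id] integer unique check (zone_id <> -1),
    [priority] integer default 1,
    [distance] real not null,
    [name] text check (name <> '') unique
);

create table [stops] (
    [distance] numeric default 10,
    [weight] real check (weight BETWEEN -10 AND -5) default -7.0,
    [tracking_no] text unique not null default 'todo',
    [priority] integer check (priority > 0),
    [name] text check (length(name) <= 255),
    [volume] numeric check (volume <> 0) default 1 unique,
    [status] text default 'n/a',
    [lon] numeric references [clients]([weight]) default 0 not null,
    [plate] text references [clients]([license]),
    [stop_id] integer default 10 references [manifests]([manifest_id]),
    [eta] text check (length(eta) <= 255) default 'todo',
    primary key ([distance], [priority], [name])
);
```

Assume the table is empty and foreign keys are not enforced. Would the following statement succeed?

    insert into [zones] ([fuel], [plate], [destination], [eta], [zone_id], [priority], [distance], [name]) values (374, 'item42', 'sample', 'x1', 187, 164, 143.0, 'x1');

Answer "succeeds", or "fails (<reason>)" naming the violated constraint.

NOT NULL columns: distance is supplied.
CHECK constraints: 374 satisfies (fuel <> 0); 'sample' satisfies (destination <> ''); 187 satisfies (zone_id <> -1); 'x1' satisfies (name <> '').
No constraint is violated.

succeeds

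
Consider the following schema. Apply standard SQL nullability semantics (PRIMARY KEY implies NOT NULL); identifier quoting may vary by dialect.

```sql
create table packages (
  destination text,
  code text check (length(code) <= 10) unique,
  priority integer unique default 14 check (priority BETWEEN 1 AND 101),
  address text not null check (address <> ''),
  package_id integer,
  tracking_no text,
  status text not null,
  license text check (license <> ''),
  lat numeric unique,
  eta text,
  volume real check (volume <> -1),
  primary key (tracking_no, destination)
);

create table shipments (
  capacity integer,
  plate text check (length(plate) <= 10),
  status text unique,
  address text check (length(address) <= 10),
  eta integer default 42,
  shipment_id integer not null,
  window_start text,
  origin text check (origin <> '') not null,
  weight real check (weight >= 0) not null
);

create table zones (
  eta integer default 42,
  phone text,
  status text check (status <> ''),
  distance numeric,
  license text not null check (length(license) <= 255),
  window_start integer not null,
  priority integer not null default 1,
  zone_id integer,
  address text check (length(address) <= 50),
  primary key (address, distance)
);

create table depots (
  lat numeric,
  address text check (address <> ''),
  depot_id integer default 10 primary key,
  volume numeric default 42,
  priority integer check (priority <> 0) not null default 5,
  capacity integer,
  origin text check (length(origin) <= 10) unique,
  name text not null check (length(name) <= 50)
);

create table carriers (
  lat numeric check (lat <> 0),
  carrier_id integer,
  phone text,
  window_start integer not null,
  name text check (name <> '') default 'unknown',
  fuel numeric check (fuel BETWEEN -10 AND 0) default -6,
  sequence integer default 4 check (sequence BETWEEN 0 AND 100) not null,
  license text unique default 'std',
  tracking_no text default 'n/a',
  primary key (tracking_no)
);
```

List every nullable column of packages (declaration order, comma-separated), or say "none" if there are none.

code, priority, package_id, license, lat, eta, volume

- destination: part of the PRIMARY KEY, which implies NOT NULL → not nullable.
- code: CHECK does not forbid NULL (a CHECK constraint passes when its expression is NULL) → nullable.
- priority: CHECK does not forbid NULL (a CHECK constraint passes when its expression is NULL) → nullable.
- address: declared NOT NULL → not nullable.
- package_id: no NOT NULL constraint applies → nullable.
- tracking_no: part of the PRIMARY KEY, which implies NOT NULL → not nullable.
- status: declared NOT NULL → not nullable.
- license: CHECK does not forbid NULL (a CHECK constraint passes when its expression is NULL) → nullable.
- lat: UNIQUE does not imply NOT NULL → nullable.
- eta: no NOT NULL constraint applies → nullable.
- volume: CHECK does not forbid NULL (a CHECK constraint passes when its expression is NULL) → nullable.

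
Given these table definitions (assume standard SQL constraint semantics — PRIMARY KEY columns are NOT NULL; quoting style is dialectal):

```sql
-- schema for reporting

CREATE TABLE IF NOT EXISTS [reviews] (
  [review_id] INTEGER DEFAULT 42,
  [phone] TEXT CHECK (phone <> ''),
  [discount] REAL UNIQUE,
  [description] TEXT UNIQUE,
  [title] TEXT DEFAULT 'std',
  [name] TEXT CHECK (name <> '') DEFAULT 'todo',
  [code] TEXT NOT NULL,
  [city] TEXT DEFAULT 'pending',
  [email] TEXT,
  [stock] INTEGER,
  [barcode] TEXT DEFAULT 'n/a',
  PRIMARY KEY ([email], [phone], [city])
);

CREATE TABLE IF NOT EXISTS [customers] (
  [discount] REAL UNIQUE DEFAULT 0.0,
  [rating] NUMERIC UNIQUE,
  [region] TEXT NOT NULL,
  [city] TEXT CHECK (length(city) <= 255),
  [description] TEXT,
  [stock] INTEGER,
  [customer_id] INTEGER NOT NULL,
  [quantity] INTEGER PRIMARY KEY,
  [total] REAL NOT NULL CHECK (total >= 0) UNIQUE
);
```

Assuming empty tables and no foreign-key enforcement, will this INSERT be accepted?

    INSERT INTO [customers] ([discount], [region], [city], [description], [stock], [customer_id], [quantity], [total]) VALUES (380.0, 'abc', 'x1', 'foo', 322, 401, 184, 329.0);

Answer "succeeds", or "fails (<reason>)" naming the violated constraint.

NOT NULL columns: customer_id is supplied; quantity is supplied; region is supplied; total is supplied.
CHECK constraints: 'x1' satisfies (length(city) <= 255); 329.0 satisfies (total >= 0).
No constraint is violated.

succeeds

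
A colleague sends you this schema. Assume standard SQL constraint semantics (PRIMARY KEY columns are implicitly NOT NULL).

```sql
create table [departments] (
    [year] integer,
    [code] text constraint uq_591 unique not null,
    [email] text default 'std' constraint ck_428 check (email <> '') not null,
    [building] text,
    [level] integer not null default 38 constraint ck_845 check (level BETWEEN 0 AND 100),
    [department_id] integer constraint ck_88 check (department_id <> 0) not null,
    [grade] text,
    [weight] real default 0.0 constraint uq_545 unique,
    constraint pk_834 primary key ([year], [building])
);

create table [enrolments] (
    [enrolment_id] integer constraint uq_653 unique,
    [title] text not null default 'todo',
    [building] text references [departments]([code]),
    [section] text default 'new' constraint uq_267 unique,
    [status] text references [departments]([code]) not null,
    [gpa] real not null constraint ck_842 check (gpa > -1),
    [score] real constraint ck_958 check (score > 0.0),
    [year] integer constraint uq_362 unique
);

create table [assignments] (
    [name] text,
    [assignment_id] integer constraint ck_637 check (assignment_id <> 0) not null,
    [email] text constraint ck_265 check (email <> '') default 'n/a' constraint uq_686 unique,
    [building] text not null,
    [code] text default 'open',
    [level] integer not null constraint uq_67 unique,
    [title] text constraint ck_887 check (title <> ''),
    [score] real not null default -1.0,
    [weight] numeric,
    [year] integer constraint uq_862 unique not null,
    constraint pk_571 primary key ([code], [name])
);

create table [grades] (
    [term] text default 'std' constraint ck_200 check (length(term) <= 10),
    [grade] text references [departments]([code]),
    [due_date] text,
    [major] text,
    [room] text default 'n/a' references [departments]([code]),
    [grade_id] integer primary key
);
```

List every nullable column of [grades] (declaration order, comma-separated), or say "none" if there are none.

- term: CHECK does not forbid NULL (a CHECK constraint passes when its expression is NULL) → nullable.
- grade: a foreign key column may be NULL unless separately constrained → nullable.
- due_date: no NOT NULL constraint applies → nullable.
- major: no NOT NULL constraint applies → nullable.
- room: a foreign key column may be NULL unless separately constrained → nullable.
- grade_id: part of the PRIMARY KEY, which implies NOT NULL → not nullable.

term, grade, due_date, major, room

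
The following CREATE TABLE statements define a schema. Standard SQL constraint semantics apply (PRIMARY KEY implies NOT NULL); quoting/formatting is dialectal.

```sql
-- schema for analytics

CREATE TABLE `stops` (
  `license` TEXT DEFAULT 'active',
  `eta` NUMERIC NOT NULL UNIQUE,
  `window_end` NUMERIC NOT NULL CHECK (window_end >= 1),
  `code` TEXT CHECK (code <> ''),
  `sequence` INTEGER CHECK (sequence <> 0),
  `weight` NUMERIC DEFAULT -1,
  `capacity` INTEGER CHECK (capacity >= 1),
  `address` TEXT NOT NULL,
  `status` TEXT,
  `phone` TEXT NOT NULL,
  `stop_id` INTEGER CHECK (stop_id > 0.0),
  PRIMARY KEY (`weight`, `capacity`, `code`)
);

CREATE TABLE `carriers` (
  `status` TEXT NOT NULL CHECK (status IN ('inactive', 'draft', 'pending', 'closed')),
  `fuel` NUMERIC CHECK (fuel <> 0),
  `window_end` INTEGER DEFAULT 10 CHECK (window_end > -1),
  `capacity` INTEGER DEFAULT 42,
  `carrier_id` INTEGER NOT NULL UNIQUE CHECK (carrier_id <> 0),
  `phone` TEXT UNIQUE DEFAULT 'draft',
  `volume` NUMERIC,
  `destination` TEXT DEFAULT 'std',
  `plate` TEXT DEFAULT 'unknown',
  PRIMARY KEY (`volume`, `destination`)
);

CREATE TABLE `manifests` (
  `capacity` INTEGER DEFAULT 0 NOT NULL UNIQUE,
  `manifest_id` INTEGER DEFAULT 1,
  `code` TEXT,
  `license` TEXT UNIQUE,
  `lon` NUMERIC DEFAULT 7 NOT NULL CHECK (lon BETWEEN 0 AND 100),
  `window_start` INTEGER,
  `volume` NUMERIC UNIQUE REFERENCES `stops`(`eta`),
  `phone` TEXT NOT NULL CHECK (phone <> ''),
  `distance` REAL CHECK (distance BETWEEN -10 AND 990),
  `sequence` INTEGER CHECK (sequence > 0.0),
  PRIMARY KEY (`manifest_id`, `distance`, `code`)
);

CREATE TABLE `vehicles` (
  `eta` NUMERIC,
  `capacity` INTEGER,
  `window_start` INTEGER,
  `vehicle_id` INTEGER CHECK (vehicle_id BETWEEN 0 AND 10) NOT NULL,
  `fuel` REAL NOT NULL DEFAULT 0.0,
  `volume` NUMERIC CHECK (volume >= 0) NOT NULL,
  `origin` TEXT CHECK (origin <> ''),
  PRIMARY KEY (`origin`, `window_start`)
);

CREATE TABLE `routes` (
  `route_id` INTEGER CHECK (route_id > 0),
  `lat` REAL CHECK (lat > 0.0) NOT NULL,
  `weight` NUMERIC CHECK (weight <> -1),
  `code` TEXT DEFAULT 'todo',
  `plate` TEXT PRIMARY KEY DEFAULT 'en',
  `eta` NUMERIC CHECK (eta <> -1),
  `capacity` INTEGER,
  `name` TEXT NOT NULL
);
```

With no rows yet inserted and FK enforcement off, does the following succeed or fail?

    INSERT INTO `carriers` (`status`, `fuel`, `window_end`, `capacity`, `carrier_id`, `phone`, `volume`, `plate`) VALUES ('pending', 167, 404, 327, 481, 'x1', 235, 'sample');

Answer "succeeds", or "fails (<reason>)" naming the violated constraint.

succeeds

NOT NULL columns: carrier_id is supplied; destination defaults to 'std'; status is supplied; volume is supplied.
CHECK constraints: 'pending' satisfies (status IN ('inactive', 'draft', 'pending', 'closed')); 167 satisfies (fuel <> 0); 404 satisfies (window_end > -1); 481 satisfies (carrier_id <> 0).
No constraint is violated.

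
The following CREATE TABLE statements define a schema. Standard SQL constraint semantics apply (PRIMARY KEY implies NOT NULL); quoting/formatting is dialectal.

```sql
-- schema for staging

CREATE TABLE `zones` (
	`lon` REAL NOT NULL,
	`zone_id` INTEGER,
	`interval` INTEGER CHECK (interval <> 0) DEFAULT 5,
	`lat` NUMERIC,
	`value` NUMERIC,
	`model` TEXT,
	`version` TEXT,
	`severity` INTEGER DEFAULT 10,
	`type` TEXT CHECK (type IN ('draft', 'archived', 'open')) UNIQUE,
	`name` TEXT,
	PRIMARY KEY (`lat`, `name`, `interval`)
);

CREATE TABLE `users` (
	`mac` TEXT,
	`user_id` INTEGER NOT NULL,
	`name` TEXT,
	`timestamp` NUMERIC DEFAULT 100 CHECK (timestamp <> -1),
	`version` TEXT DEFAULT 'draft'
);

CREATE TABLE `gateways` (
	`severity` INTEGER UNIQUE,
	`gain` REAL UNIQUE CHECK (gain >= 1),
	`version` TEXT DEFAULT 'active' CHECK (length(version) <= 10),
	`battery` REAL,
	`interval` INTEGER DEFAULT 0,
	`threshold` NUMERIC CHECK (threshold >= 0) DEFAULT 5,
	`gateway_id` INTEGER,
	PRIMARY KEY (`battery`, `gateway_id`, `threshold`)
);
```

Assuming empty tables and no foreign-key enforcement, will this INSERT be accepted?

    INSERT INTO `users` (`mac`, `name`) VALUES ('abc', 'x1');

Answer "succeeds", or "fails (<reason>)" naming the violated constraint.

user_id is omitted from the column list and has no DEFAULT, so it would receive NULL.
But user_id is declared NOT NULL.

fails (NOT NULL on user_id)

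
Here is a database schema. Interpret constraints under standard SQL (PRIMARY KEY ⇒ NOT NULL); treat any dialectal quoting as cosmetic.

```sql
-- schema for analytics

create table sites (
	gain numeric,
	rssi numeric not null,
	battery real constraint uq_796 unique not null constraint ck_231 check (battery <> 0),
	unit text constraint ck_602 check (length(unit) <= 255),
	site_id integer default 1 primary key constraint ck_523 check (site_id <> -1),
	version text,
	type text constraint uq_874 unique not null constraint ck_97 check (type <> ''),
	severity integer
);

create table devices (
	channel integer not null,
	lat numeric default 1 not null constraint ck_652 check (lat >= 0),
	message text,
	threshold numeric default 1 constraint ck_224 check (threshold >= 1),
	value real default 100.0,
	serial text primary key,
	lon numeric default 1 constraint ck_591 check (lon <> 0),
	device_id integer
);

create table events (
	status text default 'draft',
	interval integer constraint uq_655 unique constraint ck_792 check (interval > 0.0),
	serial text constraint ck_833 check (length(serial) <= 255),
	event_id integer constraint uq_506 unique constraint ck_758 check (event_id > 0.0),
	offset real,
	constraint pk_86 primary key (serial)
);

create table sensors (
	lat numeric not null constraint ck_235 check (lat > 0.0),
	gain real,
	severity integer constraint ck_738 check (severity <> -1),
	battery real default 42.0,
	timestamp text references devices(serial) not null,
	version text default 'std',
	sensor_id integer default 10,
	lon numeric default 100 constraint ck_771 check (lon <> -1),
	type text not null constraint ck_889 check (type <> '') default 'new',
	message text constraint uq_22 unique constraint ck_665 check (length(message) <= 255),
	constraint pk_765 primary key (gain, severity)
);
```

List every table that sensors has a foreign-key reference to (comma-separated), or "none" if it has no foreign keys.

- timestamp REFERENCES devices(serial).

devices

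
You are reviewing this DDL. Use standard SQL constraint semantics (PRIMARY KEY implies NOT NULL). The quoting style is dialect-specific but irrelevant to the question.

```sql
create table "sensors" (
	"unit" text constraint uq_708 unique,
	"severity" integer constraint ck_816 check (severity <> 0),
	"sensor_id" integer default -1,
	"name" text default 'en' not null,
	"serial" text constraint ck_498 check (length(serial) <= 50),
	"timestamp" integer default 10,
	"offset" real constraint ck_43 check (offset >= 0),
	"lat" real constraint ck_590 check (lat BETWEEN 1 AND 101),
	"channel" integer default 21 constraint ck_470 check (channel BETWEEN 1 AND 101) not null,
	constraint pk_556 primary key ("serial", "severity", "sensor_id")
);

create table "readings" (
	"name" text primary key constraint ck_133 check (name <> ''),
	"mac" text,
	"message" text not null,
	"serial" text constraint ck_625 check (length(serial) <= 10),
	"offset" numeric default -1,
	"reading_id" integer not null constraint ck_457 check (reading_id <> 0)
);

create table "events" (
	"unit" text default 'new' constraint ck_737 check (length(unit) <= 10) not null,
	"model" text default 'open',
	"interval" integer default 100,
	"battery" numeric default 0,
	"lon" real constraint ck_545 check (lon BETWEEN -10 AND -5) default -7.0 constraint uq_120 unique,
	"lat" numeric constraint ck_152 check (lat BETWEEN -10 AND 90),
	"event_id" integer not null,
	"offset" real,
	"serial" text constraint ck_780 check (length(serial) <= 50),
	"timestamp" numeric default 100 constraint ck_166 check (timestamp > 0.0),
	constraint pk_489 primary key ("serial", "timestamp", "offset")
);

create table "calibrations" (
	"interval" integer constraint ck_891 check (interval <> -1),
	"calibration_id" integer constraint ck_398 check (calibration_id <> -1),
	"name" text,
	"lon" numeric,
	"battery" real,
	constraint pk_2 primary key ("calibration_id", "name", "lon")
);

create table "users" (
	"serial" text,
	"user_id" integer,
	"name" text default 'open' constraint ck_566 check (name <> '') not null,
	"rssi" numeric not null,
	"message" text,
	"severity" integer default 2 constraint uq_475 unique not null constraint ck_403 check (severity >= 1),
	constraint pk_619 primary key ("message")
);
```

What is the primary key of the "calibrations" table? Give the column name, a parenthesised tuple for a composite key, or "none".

A table-level PRIMARY KEY clause names 3 columns: calibration_id, name, lon.
This is a composite key — the combination is unique, not each column individually.

(calibration_id, name, lon)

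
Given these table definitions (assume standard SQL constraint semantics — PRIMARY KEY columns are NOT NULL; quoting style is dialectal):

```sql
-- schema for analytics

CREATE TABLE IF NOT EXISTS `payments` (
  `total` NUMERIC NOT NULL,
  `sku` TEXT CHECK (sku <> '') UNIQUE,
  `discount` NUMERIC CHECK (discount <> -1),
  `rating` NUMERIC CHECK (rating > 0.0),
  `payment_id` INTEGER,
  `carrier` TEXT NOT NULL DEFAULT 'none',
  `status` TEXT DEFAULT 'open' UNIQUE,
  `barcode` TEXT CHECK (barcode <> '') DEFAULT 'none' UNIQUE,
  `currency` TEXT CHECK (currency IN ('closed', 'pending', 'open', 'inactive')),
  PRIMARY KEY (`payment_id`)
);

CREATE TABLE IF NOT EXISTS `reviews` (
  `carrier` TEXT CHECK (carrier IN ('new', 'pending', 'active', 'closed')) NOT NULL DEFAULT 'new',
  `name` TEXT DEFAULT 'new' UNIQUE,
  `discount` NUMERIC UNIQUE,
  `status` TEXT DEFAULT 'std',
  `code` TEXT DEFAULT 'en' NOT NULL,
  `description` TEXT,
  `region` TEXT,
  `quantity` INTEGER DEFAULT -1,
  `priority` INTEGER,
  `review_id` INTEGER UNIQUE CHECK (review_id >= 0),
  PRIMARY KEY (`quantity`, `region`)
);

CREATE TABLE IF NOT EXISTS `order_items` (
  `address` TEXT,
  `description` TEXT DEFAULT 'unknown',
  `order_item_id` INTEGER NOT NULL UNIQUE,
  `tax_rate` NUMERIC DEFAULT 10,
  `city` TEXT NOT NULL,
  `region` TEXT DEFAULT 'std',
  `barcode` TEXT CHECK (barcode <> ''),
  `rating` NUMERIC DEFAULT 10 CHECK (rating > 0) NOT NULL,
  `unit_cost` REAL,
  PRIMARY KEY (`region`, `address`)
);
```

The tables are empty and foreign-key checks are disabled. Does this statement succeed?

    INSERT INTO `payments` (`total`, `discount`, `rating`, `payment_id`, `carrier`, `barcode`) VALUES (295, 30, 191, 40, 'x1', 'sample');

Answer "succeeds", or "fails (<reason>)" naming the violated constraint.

succeeds

NOT NULL columns: carrier is supplied; payment_id is supplied; total is supplied.
CHECK constraints: 30 satisfies (discount <> -1); 191 satisfies (rating > 0.0); 'sample' satisfies (barcode <> '').
No constraint is violated.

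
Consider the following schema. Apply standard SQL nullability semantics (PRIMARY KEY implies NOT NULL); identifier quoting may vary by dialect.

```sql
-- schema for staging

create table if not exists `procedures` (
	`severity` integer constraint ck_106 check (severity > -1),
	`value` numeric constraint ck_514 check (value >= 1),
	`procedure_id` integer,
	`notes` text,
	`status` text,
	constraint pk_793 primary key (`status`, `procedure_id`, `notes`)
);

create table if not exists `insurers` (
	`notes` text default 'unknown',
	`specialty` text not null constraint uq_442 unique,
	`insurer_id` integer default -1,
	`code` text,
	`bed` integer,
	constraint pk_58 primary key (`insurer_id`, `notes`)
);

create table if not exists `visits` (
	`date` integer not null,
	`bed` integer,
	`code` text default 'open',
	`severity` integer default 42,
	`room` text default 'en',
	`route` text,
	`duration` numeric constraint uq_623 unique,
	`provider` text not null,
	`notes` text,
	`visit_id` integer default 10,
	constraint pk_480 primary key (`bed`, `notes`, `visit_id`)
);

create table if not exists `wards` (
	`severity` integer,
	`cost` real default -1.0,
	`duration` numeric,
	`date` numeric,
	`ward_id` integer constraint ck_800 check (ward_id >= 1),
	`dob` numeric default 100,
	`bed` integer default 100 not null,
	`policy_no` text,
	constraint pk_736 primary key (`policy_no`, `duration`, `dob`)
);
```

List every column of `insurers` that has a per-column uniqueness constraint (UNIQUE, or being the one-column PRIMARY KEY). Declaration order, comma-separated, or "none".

specialty

- notes: part of a composite PRIMARY KEY — only the tuple is unique, not this column on its own.
- specialty: declared UNIQUE → unique.
- insurer_id: part of a composite PRIMARY KEY — only the tuple is unique, not this column on its own.
- code: no UNIQUE or single-column PK constraint.
- bed: no UNIQUE or single-column PK constraint.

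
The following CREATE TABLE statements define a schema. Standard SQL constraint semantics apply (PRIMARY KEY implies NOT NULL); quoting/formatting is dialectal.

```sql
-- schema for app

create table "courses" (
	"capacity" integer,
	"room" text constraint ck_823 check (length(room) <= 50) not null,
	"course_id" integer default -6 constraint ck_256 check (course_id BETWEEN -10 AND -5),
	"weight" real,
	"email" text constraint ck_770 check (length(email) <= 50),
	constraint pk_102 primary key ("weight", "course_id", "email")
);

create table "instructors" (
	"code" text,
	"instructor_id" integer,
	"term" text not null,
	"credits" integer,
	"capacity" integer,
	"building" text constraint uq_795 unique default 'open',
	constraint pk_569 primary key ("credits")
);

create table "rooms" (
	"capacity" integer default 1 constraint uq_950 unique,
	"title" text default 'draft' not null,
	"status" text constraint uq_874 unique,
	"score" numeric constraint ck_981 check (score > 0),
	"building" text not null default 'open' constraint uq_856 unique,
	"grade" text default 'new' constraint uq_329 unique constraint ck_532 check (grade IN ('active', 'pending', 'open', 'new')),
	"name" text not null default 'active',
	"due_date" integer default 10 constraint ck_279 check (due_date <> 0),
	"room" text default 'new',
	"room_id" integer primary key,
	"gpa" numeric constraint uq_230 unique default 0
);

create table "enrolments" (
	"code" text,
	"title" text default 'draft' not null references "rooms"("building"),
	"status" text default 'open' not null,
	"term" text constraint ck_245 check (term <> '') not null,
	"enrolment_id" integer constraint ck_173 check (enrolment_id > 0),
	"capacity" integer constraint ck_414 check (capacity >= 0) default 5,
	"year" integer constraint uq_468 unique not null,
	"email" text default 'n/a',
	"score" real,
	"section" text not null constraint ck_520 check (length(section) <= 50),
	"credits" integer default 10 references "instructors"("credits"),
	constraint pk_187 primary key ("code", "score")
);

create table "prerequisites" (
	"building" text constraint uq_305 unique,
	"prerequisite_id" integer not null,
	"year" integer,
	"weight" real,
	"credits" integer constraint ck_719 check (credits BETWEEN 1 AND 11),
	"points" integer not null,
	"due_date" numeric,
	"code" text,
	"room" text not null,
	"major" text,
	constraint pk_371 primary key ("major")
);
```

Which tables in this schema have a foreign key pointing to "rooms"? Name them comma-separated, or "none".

- enrolments.title references rooms(building).

enrolments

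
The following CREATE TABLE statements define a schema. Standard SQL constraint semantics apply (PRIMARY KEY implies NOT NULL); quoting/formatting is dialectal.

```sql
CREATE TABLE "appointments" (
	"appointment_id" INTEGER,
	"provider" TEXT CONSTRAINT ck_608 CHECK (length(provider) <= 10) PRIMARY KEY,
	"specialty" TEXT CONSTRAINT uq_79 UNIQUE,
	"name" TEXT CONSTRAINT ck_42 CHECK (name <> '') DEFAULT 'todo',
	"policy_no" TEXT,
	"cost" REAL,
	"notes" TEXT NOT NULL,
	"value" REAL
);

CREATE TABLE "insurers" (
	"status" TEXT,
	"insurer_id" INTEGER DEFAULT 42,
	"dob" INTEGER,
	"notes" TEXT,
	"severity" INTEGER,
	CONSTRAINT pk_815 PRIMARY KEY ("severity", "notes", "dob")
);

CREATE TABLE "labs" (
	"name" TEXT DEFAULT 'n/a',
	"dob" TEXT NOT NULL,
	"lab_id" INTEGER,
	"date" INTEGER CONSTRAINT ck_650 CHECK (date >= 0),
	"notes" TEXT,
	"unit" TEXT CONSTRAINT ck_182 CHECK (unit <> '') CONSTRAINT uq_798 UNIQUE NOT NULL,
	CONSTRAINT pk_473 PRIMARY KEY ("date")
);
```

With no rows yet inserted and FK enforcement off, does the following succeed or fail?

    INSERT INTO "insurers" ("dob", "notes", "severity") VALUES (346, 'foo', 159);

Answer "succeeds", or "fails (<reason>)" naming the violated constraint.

succeeds

NOT NULL columns: dob is supplied; notes is supplied; severity is supplied.
No constraint is violated.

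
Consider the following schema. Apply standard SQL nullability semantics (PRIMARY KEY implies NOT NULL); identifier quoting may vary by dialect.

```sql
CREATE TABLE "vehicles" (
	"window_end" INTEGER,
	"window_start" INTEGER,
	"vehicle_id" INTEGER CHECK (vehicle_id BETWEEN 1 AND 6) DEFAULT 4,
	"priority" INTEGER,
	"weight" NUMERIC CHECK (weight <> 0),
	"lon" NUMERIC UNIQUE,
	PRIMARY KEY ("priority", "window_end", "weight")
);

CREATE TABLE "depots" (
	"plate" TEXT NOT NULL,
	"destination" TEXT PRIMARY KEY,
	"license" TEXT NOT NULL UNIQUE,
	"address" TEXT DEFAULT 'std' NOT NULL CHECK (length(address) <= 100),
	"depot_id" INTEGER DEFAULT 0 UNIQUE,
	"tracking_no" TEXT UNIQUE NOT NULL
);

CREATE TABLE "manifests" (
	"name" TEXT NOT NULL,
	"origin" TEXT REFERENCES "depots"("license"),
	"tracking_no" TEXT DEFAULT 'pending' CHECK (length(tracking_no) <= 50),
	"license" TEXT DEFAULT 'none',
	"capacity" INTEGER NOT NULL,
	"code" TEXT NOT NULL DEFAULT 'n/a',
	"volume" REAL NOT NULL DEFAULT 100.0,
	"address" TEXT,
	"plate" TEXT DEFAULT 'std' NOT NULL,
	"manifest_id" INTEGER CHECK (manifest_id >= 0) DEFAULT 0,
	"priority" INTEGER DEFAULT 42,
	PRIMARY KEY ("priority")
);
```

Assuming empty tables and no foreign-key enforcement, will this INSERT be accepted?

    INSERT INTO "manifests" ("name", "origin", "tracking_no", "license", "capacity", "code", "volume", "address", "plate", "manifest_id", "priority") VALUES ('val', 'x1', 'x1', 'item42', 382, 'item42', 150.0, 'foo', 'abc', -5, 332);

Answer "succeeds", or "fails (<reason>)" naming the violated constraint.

fails (CHECK on manifest_id)

The value -5 for manifest_id violates CHECK (manifest_id >= 0).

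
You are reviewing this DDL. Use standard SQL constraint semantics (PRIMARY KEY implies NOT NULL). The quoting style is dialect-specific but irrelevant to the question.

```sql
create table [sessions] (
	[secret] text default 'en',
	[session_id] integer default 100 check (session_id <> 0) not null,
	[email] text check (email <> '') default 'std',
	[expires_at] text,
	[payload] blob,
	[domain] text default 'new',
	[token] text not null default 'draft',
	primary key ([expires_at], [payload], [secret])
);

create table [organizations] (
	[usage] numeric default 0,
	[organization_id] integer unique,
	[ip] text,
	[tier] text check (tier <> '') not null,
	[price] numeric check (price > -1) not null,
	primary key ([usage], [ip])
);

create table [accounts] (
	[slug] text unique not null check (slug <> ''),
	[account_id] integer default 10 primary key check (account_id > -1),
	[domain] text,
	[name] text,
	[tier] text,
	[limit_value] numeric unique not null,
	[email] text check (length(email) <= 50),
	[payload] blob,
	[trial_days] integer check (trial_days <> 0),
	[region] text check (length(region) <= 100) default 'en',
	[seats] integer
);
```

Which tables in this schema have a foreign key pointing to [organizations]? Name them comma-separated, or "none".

No REFERENCES clause anywhere in the schema names organizations.

none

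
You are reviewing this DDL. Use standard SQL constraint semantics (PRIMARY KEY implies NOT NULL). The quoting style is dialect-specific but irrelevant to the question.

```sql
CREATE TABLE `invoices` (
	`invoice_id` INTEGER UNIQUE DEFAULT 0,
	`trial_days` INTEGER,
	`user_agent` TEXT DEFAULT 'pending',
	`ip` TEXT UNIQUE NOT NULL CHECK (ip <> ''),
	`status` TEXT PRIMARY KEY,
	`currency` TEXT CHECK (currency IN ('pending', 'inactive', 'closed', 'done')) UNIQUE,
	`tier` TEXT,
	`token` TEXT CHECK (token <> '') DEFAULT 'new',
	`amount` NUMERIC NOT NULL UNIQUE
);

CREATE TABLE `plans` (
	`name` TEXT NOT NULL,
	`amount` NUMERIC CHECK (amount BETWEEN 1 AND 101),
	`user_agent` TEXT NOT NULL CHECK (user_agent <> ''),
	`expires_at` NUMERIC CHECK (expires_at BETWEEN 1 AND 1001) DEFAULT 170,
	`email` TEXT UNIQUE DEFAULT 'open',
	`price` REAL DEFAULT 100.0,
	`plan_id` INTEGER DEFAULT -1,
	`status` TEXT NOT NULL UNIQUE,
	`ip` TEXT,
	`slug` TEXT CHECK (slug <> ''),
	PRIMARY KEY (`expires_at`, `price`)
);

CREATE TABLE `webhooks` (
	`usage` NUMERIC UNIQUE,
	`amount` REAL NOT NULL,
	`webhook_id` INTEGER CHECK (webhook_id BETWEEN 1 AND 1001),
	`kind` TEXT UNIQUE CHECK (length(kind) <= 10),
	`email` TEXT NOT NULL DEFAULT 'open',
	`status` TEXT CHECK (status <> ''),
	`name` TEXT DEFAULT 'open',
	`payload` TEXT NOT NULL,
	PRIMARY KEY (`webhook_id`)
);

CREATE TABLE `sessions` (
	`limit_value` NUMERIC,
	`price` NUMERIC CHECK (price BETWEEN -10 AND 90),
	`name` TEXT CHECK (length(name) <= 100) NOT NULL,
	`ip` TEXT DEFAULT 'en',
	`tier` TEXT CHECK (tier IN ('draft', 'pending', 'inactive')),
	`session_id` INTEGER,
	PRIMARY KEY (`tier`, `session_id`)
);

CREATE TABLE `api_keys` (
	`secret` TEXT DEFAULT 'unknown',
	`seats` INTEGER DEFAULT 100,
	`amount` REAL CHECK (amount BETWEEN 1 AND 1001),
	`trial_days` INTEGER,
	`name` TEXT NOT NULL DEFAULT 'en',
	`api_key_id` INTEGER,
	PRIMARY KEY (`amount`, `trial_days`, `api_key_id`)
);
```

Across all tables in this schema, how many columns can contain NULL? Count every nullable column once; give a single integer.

invoices: 6 nullable (invoice_id, trial_days, user_agent, currency, tier, token — PK (status) and explicit NOT NULL columns excluded).
plans: 5 nullable (amount, email, plan_id, ip, slug — PK (expires_at, price) and explicit NOT NULL columns excluded).
webhooks: 4 nullable (usage, kind, status, name — PK (webhook_id) and explicit NOT NULL columns excluded).
sessions: 3 nullable (limit_value, price, ip — PK (tier, session_id) and explicit NOT NULL columns excluded).
api_keys: 2 nullable (secret, seats — PK (amount, trial_days, api_key_id) and explicit NOT NULL columns excluded).
Total: 6 + 5 + 4 + 3 + 2 = 20.

20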